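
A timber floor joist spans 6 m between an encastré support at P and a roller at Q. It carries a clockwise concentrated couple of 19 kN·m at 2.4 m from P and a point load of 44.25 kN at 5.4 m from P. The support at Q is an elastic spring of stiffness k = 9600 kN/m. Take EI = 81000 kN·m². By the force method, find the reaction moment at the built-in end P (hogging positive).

M_P = 39.5 kN·m

Release the roller at Q. Primary structure: cantilever fixed at P.
Free-end deflection of the primary structure under the applied loading (downward +):
  clockwise couple 19 at a = 2.4: M₀a(2L − a)/(2EI) = 218.9/EI
  point load 44.25 at a = 5.4: Pa²(3L − a)/(6EI) = 2710/EI
  δ_0 = 2929/EI
Tip deflection under a unit load at Q: L³/(3EI) = 72/EI.
With EI = 81000 kN·m²: δ_0 = 0.036155 m and δ_{QQ} = 0.000889 m/kN.
Compatibility — the spring shortens by R_Q/k under the reaction it provides: δ_0 − R_Q·δ_{QQ} = R_Q/k. With 1/k = 0.000104 m/kN, R_Q = δ_0 / (δ_{QQ} + 1/k) = 0.036155 / (0.000889 + 0.000104) = 36.41 kN.
Moment equilibrium about P: M_P = Σ(load moments about P) − R_Q·L = 257.9 − 36.41×6 = 39.5 kN·m.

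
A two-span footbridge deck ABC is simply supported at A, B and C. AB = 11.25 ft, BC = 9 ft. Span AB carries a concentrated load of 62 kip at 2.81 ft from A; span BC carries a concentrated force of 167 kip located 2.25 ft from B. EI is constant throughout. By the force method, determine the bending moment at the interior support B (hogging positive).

Take M_B as the redundant. Released structure: two simple spans AB and BC with a hinge at B.
Discontinuity in slope at B on the released structure — sum the simple-span end rotations:
  span AB: point load 62 at a = 2.81: Pab(L + a)/(6LEI) = 306.3/EI
  span BC: point load 167 at a = 2.25: Pab(L + b)/(6LEI) = 739.8/EI
  relative rotation θ_0 = (306.3 + 739.8)/EI = 1046/EI
A unit hogging moment at B produces rotation L₁/(3EI) + L₂/(3EI) = 6.75/EI.
Compatibility: M_B·(L₁+L₂)/(3EI) = θ_0, giving M_B = 155 kip·ft (hogging).

M_B = 155 kip·ft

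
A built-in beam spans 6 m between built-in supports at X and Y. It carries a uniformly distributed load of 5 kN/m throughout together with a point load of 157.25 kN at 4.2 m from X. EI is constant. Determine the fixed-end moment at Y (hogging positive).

Take the two fixed-end moments M_X, M_Y as redundants; the released structure is the simple span XY.
Simple-span end rotations at X and Y under the given loads:
  at X: UDL 5: wL³/(24EI) = 45/EI
  at Y: UDL 5: wL³/(24EI) = 45/EI
  at X: point load 157.25 at a = 4.2: Pab(L + b)/(6LEI) = 257.6/EI
  at Y: point load 157.25 at a = 4.2: Pab(L + a)/(6LEI) = 336.8/EI
  θ_X0 = 302.6/EI,  θ_Y0 = 381.8/EI
Flexibility coefficients: a unit moment at one end gives L/(3EI) there and L/(6EI) at the far end, so f₁₁ = f₂₂ = 2/EI and f₁₂ = f₂₁ = 1/EI.
Compatibility — zero rotation at each built-in end:
  2 M_X + 1 M_Y = 302.6
  1 M_X + 2 M_Y = 381.8
Solving the pair gives M_X = 74.44 kN·m and M_Y = 153.7 kN·m (hogging).

M_Y = 153.7 kN·m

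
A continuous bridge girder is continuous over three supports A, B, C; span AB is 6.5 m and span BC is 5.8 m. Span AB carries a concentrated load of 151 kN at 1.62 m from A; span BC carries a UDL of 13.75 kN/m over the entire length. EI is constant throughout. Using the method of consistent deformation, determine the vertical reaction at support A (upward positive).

Release continuity at B by inserting a hinge; the redundant is the internal moment M_B. The primary structure is two simply-supported spans AB and BC.
End slopes at the hinge B, treating each span as simply supported:
  span AB: point load 151 at a = 1.62: Pab(L + a)/(6LEI) = 248.5/EI
  span BC: UDL 13.75: wL³/(24EI) = 111.8/EI
  relative rotation θ_0 = (248.5 + 111.8)/EI = 360.3/EI
A unit hogging moment at B produces rotation L₁/(3EI) + L₂/(3EI) = 4.1/EI.
Slope continuity at B: θ_0 = M_B·4.1/EI, so M_B = 360.3/4.1 = 87.88 kN·m (hogging).
Span AB, ΣM about A with M_B applied at B: R_B^{AB}·6.5 = 244.6 + 87.88, so R_B^{AB} = 51.15 kN and R_A = 151 − 51.15 = 99.85 kN.

R_A = 99.85 kN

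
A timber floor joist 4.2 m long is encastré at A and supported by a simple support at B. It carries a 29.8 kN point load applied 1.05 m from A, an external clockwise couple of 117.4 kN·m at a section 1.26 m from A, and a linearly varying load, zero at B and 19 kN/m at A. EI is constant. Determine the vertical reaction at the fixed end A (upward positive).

Take the reaction at B as the redundant and release it; the primary structure is a cantilever fixed at A.
Downward deflection at the released point B due to the loads:
  point load 29.8 at a = 1.05: Pa²(3L − a)/(6EI) = 63.24/EI
  clockwise couple 117.4 at a = 1.26: M₀a(2L − a)/(2EI) = 528.1/EI
  triangular load, peak 19 at the fixed end: w₀L⁴/(30EI) = 197.1/EI
  δ_0 = 788.4/EI
Flexibility coefficient — unit upward force at B: δ_{BB} = L³/(3EI) = 24.7/EI.
Compatibility at B: δ_0 − R_B·δ_{BB} = 0, so R_B = 788.4/24.7 = 31.92 kN.
Vertical equilibrium: R_A = ΣP − R_B = 69.7 − 31.92 = 37.78 kN.

R_A = 37.78 kN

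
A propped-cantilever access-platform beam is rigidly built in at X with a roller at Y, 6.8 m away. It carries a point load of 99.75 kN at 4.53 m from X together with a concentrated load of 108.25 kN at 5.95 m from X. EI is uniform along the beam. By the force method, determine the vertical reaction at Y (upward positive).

R_Y = 139.7 kN

Remove the prop at Y; the released (primary) structure is a cantilever built in at X.
Free-end deflection of the primary structure under the applied loading (downward +):
  point load 99.75 at a = 4.53: Pa²(3L − a)/(6EI) = 5414/EI
  point load 108.25 at a = 5.95: Pa²(3L − a)/(6EI) = 9230/EI
  δ_0 = 14644/EI
Flexibility coefficient — unit upward force at Y: δ_{YY} = L³/(3EI) = 104.8/EI.
The prop prevents deflection at Y: R_Y = δ_0/δ_{YY} = 14644/104.8 = 139.7 kN.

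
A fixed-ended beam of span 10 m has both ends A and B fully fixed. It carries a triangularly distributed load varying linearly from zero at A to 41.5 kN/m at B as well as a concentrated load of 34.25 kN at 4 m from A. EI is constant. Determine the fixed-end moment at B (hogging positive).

M_B = 240.4 kN·m

Take the two fixed-end moments M_A, M_B as redundants; the released structure is the simple span AB.
On the primary (simply-supported) span, the end slopes from the loading are:
  at A: triangular load, peak 41.5: 7w₀L³/(360EI) = 806.9/EI
  at B: triangular load, peak 41.5: w₀L³/(45EI) = 922.2/EI
  at A: point load 34.25 at a = 4: Pab(L + b)/(6LEI) = 219.2/EI
  at B: point load 34.25 at a = 4: Pab(L + a)/(6LEI) = 191.8/EI
  θ_A0 = 1026/EI,  θ_B0 = 1114/EI
Flexibility coefficients: a unit moment at one end gives L/(3EI) there and L/(6EI) at the far end, so f₁₁ = f₂₂ = 3.333/EI and f₁₂ = f₂₁ = 1.667/EI.
Compatibility — zero rotation at each built-in end:
  3.333 M_A + 1.667 M_B = 1026
  1.667 M_A + 3.333 M_B = 1114
Solving the pair gives M_A = 187.7 kN·m and M_B = 240.4 kN·m (hogging).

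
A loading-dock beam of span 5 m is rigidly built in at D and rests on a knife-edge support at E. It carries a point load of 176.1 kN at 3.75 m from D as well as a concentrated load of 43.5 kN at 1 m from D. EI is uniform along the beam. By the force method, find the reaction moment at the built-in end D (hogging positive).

M_D = 134.5 kN·m

Take the reaction at E as the redundant and release it; the primary structure is a cantilever fixed at D.
Deflection at E on the released cantilever, summing each load's contribution:
  point load 176.1 at a = 3.75: Pa²(3L − a)/(6EI) = 4643/EI
  point load 43.5 at a = 1: Pa²(3L − a)/(6EI) = 101.5/EI
  δ_0 = 4745/EI
Flexibility coefficient — unit upward force at E: δ_{EE} = L³/(3EI) = 41.67/EI.
The prop prevents deflection at E: R_E = δ_0/δ_{EE} = 4745/41.67 = 113.9 kN.
Moment equilibrium about D: M_D = Σ(load moments about D) − R_E·L = 703.9 − 113.9×5 = 134.5 kN·m.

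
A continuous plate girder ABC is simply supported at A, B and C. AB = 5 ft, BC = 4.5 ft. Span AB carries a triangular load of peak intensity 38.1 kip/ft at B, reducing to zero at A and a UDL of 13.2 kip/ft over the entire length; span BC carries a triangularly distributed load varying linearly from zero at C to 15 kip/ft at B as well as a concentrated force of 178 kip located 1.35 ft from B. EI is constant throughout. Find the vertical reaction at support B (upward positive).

R_B = 299.5 kip

Release continuity at B by inserting a hinge; the redundant is the internal moment M_B. The primary structure is two simply-supported spans AB and BC.
End slopes at the hinge B, treating each span as simply supported:
  span AB: triangular load, peak 38.1: w₀L³/(45EI) = 105.8/EI
  span AB: UDL 13.2: wL³/(24EI) = 68.75/EI
  span BC: triangular load, peak 15: w₀L³/(45EI) = 30.38/EI
  span BC: point load 178 at a = 1.35: Pab(L + b)/(6LEI) = 214.5/EI
  relative rotation θ_0 = (174.6 + 244.8)/EI = 419.4/EI
A unit hogging moment at B produces rotation L₁/(3EI) + L₂/(3EI) = 3.167/EI.
Slope continuity at B: θ_0 = M_B·3.167/EI, so M_B = 419.4/3.167 = 132.5 kip·ft (hogging).
Span AB, ΣM about A with M_B applied at B: R_B^{AB}·5 = 482.5 + 132.5, so R_B^{AB} = 123 kip and R_A = 161.2 − 123 = 38.26 kip.
Span BC, ΣM about C: R_B^{BC}·4.5 = 662 + 132.5, so R_B^{BC} = 176.5 kip and R_C = 211.8 − 176.5 = 35.22 kip.
R_B = 123 + 176.5 = 299.5 kip.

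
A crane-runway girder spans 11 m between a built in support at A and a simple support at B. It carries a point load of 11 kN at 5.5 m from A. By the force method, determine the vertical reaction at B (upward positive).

R_B = 3.438 kN

Choose R_B as the redundant. The primary structure is the cantilever fixed at A.
Primary-structure tip deflection at B by superposition:
  point load 11 at a = 5.5: Pa²(3L − a)/(6EI) = 1525/EI
Tip deflection under a unit load at B: L³/(3EI) = 443.7/EI.
The prop prevents deflection at B: R_B = δ_0/δ_{BB} = 1525/443.7 = 3.438 kN.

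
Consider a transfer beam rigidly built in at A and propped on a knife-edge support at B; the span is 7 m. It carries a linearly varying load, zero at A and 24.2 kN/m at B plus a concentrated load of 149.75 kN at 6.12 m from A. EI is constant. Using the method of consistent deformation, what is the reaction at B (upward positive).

Take the reaction at B as the redundant and release it; the primary structure is a cantilever fixed at A.
Free-end deflection of the primary structure under the applied loading (downward +):
  triangular load, peak 24.2 at the free end: 11w₀L⁴/(120EI) = 5326/EI
  point load 149.75 at a = 6.12: Pa²(3L − a)/(6EI) = 13910/EI
  δ_0 = 19236/EI
Tip deflection under a unit load at B: L³/(3EI) = 114.3/EI.
Compatibility at B: δ_0 − R_B·δ_{BB} = 0, so R_B = 19236/114.3 = 168.2 kN.

R_B = 168.2 kN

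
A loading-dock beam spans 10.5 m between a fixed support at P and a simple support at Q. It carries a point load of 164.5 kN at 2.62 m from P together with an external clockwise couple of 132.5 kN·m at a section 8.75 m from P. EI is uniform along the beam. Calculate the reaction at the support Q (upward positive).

R_Q = 32.49 kN

Take the reaction at Q as the redundant and release it; the primary structure is a cantilever fixed at P.
Free-end deflection of the primary structure under the applied loading (downward +):
  point load 164.5 at a = 2.62: Pa²(3L − a)/(6EI) = 5435/EI
  clockwise couple 132.5 at a = 8.75: M₀a(2L − a)/(2EI) = 7101/EI
  δ_0 = 12536/EI
Tip deflection under a unit load at Q: L³/(3EI) = 385.9/EI.
The prop prevents deflection at Q: R_Q = δ_0/δ_{QQ} = 12536/385.9 = 32.49 kN.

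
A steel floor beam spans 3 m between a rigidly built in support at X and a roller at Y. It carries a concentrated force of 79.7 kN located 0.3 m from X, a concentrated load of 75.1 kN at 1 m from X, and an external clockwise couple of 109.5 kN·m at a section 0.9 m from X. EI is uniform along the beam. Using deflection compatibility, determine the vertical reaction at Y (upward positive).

Remove the prop at Y; the released (primary) structure is a cantilever built in at X.
Free-end deflection of the primary structure under the applied loading (downward +):
  point load 79.7 at a = 0.3: Pa²(3L − a)/(6EI) = 10.4/EI
  point load 75.1 at a = 1: Pa²(3L − a)/(6EI) = 100.1/EI
  clockwise couple 109.5 at a = 0.9: M₀a(2L − a)/(2EI) = 251.3/EI
  δ_0 = 361.8/EI
Flexibility coefficient — unit upward force at Y: δ_{YY} = L³/(3EI) = 9/EI.
Compatibility at Y: δ_0 − R_Y·δ_{YY} = 0, so R_Y = 361.8/9 = 40.2 kN.

R_Y = 40.2 kN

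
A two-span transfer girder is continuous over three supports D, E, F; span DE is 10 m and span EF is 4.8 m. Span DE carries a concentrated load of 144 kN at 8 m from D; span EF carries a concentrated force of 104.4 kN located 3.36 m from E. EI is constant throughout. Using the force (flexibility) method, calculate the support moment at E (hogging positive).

Insert a hinge at E; M_E is the redundant, and each span becomes simply supported.
Discontinuity in slope at E on the released structure — sum the simple-span end rotations:
  span DE: point load 144 at a = 8: Pab(L + a)/(6LEI) = 691.2/EI
  span EF: point load 104.4 at a = 3.36: Pab(L + b)/(6LEI) = 109.4/EI
  relative rotation θ_0 = (691.2 + 109.4)/EI = 800.6/EI
A unit hogging moment at E produces rotation L₁/(3EI) + L₂/(3EI) = 4.933/EI.
Compatibility: M_E·(L₁+L₂)/(3EI) = θ_0, giving M_E = 162.3 kN·m (hogging).

M_E = 162.3 kN·m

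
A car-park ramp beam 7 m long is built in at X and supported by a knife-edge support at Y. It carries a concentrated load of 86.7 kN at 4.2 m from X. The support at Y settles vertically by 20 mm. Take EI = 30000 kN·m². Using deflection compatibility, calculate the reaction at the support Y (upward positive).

Release the roller at Y. Primary structure: cantilever fixed at X.
Downward deflection at the released point Y due to the loads:
  point load 86.7 at a = 4.2: Pa²(3L − a)/(6EI) = 4282/EI
Tip deflection under a unit load at Y: L³/(3EI) = 114.3/EI.
With EI = 30000 kN·m²: δ_0 = 0.14274 m and δ_{YY} = 0.003811 m/kN.
Compatibility — the beam at Y must follow the support down by 0.02 m: δ_0 − R_Y·δ_{YY} = 0.02, so R_Y = (0.14274 − 0.02)/0.003811 = 32.21 kN.

R_Y = 32.21 kN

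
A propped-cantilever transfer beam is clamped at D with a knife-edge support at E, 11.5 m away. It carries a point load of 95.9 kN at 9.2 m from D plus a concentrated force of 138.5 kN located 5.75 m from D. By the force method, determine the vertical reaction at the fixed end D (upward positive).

R_D = 123.6 kN

Release the roller at E. Primary structure: cantilever fixed at D.
Downward deflection at the released point E due to the loads:
  point load 95.9 at a = 9.2: Pa²(3L − a)/(6EI) = 34227/EI
  point load 138.5 at a = 5.75: Pa²(3L − a)/(6EI) = 21942/EI
  δ_0 = 56168/EI
Flexibility coefficient — unit upward force at E: δ_{EE} = L³/(3EI) = 507/EI.
Compatibility at E: δ_0 − R_E·δ_{EE} = 0, so R_E = 56168/507 = 110.8 kN.
Vertical equilibrium: R_D = ΣP − R_E = 234.4 − 110.8 = 123.6 kN.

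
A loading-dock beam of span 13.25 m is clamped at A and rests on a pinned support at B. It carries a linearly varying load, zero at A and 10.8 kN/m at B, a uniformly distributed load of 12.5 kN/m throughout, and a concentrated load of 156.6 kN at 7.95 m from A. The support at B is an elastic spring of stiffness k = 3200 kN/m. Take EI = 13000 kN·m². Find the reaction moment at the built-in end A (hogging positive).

M_A = 745.2 kN·m

Release the roller at B. Primary structure: cantilever fixed at A.
Deflection at B on the released cantilever, summing each load's contribution:
  triangular load, peak 10.8 at the free end: 11w₀L⁴/(120EI) = 30514/EI
  UDL 12.5: wL⁴/(8EI) = 48160/EI
  point load 156.6 at a = 7.95: Pa²(3L − a)/(6EI) = 52457/EI
  δ_0 = 131130/EI
Flexibility coefficient — unit upward force at B: δ_{BB} = L³/(3EI) = 775.4/EI.
With EI = 13000 kN·m²: δ_0 = 10.087 m and δ_{BB} = 0.059646 m/kN.
Compatibility — the spring shortens by R_B/k under the reaction it provides: δ_0 − R_B·δ_{BB} = R_B/k. With 1/k = 0.000313 m/kN, R_B = δ_0 / (δ_{BB} + 1/k) = 10.087 / (0.059646 + 0.000313) = 168.2 kN.
Moment equilibrium about A: M_A = Σ(load moments about A) − R_B·L = 2974 − 168.2×13.25 = 745.2 kN·m.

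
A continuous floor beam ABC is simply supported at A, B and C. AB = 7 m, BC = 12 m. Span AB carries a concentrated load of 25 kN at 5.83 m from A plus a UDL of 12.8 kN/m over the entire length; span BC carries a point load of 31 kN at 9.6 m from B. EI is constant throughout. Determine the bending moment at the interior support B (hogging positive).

M_B = 59.66 kN·m

Insert a hinge at B; M_B is the redundant, and each span becomes simply supported.
End slopes at the hinge B, treating each span as simply supported:
  span AB: point load 25 at a = 5.83: Pab(L + a)/(6LEI) = 52.09/EI
  span AB: UDL 12.8: wL³/(24EI) = 182.9/EI
  span BC: point load 31 at a = 9.6: Pab(L + b)/(6LEI) = 142.8/EI
  relative rotation θ_0 = (235 + 142.8)/EI = 377.9/EI
A unit hogging moment at B produces rotation L₁/(3EI) + L₂/(3EI) = 6.333/EI.
Slope continuity at B: θ_0 = M_B·6.333/EI, so M_B = 377.9/6.333 = 59.66 kN·m (hogging).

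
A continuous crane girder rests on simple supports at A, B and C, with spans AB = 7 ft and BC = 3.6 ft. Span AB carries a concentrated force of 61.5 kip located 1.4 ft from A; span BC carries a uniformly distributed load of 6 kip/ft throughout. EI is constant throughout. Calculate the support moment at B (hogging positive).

Insert a hinge at B; M_B is the redundant, and each span becomes simply supported.
Discontinuity in slope at B on the released structure — sum the simple-span end rotations:
  span AB: point load 61.5 at a = 1.4: Pab(L + a)/(6LEI) = 96.43/EI
  span BC: UDL 6: wL³/(24EI) = 11.66/EI
  relative rotation θ_0 = (96.43 + 11.66)/EI = 108.1/EI
A unit hogging moment at B produces rotation L₁/(3EI) + L₂/(3EI) = 3.533/EI.
Compatibility: M_B·(L₁+L₂)/(3EI) = θ_0, giving M_B = 30.59 kip·ft (hogging).

M_B = 30.59 kip·ft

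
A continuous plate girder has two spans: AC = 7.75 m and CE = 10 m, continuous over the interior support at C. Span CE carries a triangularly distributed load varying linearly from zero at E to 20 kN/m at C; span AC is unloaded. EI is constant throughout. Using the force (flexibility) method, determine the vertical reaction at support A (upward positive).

Take M_C as the redundant. Released structure: two simple spans AC and CE with a hinge at C.
Rotations at C on the released spans (each span's end-slope, ×1/EI):
  span CE: triangular load, peak 20: w₀L³/(45EI) = 444.4/EI
  relative rotation θ_0 = (0 + 444.4)/EI = 444.4/EI
A unit hogging moment at C produces rotation L₁/(3EI) + L₂/(3EI) = 5.917/EI.
Slope continuity at C: θ_0 = M_C·5.917/EI, so M_C = 444.4/5.917 = 75.12 kN·m (hogging).
Span AC, ΣM about A with M_C applied at C: R_C^{AC}·7.75 = 0 + 75.12, so R_C^{AC} = 9.693 kN and R_A = 0 − 9.693 = -9.693 kN.

R_A = -9.693 kN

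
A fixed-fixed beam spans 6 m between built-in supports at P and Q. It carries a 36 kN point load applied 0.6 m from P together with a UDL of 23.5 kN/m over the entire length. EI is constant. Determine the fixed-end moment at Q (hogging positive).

Release both end moments; the primary structure is a simply-supported span PQ with redundants M_P and M_Q.
On the primary (simply-supported) span, the end slopes from the loading are:
  at P: point load 36 at a = 0.6: Pab(L + b)/(6LEI) = 36.94/EI
  at Q: point load 36 at a = 0.6: Pab(L + a)/(6LEI) = 21.38/EI
  at P: UDL 23.5: wL³/(24EI) = 211.5/EI
  at Q: UDL 23.5: wL³/(24EI) = 211.5/EI
  θ_P0 = 248.4/EI,  θ_Q0 = 232.9/EI
Flexibility coefficients: a unit moment at one end gives L/(3EI) there and L/(6EI) at the far end, so f₁₁ = f₂₂ = 2/EI and f₁₂ = f₂₁ = 1/EI.
Compatibility — zero rotation at each built-in end:
  2 M_P + 1 M_Q = 248.4
  1 M_P + 2 M_Q = 232.9
Solving the pair gives M_P = 88 kN·m and M_Q = 72.44 kN·m (hogging).

M_Q = 72.44 kN·m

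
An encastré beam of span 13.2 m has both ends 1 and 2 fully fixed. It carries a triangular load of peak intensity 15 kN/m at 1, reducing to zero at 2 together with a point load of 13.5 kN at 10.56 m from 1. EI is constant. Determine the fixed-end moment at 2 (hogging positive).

M_2 = 109.9 kN·m

Release both end moments; the primary structure is a simply-supported span 12 with redundants M_1 and M_2.
On the primary (simply-supported) span, the end slopes from the loading are:
  at 1: triangular load, peak 15: w₀L³/(45EI) = 766.7/EI
  at 2: triangular load, peak 15: 7w₀L³/(360EI) = 670.8/EI
  at 1: point load 13.5 at a = 10.56: Pab(L + b)/(6LEI) = 75.27/EI
  at 2: point load 13.5 at a = 10.56: Pab(L + a)/(6LEI) = 112.9/EI
  θ_10 = 841.9/EI,  θ_20 = 783.7/EI
Flexibility coefficients: a unit moment at one end gives L/(3EI) there and L/(6EI) at the far end, so f₁₁ = f₂₂ = 4.4/EI and f₁₂ = f₂₁ = 2.2/EI.
Compatibility — zero rotation at each built-in end:
  4.4 M_1 + 2.2 M_2 = 841.9
  2.2 M_1 + 4.4 M_2 = 783.7
Solving the pair gives M_1 = 136.4 kN·m and M_2 = 109.9 kN·m (hogging).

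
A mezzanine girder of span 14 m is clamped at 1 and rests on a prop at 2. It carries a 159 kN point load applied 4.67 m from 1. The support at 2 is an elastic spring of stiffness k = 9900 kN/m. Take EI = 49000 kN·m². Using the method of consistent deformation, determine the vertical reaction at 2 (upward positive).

R_2 = 23.46 kN

Remove the prop at 2; the released (primary) structure is a cantilever built in at 1.
Deflection at 2 on the released cantilever, summing each load's contribution:
  point load 159 at a = 4.67: Pa²(3L − a)/(6EI) = 21574/EI
Flexibility coefficient — unit upward force at 2: δ_{22} = L³/(3EI) = 914.7/EI.
With EI = 49000 kN·m²: δ_0 = 0.44029 m and δ_{22} = 0.018667 m/kN.
Compatibility — the spring shortens by R_2/k under the reaction it provides: δ_0 − R_2·δ_{22} = R_2/k. With 1/k = 0.000101 m/kN, R_2 = δ_0 / (δ_{22} + 1/k) = 0.44029 / (0.018667 + 0.000101) = 23.46 kN.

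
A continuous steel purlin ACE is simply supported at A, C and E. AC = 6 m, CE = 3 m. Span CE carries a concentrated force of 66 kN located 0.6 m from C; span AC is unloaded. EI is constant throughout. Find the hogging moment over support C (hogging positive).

Take M_C as the redundant. Released structure: two simple spans AC and CE with a hinge at C.
Rotations at C on the released spans (each span's end-slope, ×1/EI):
  span CE: point load 66 at a = 0.6: Pab(L + b)/(6LEI) = 28.51/EI
  relative rotation θ_0 = (0 + 28.51)/EI = 28.51/EI
A unit hogging moment at C produces rotation L₁/(3EI) + L₂/(3EI) = 3/EI.
Compatibility: M_C·(L₁+L₂)/(3EI) = θ_0, giving M_C = 9.504 kN·m (hogging).

M_C = 9.504 kN·m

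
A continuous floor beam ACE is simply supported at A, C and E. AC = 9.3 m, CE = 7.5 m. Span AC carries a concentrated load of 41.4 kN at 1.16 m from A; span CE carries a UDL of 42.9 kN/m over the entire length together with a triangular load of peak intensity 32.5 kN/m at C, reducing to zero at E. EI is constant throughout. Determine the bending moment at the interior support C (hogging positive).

M_C = 202.2 kN·m

Take M_C as the redundant. Released structure: two simple spans AC and CE with a hinge at C.
Discontinuity in slope at C on the released structure — sum the simple-span end rotations:
  span AC: point load 41.4 at a = 1.16: Pab(L + a)/(6LEI) = 73.28/EI
  span CE: UDL 42.9: wL³/(24EI) = 754.1/EI
  span CE: triangular load, peak 32.5: w₀L³/(45EI) = 304.7/EI
  relative rotation θ_0 = (73.28 + 1059)/EI = 1132/EI
A unit hogging moment at C produces rotation L₁/(3EI) + L₂/(3EI) = 5.6/EI.
Slope continuity at C: θ_0 = M_C·5.6/EI, so M_C = 1132/5.6 = 202.2 kN·m (hogging).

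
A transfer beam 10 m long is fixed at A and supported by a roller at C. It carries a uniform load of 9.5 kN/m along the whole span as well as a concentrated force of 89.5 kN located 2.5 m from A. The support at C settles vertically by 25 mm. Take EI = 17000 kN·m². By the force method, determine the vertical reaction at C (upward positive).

Remove the prop at C; the released (primary) structure is a cantilever built in at A.
Downward deflection at the released point C due to the loads:
  UDL 9.5: wL⁴/(8EI) = 11875/EI
  point load 89.5 at a = 2.5: Pa²(3L − a)/(6EI) = 2564/EI
  δ_0 = 14439/EI
Flexibility coefficient — unit upward force at C: δ_{CC} = L³/(3EI) = 333.3/EI.
With EI = 17000 kN·m²: δ_0 = 0.84934 m and δ_{CC} = 0.019608 m/kN.
Compatibility — the beam at C must follow the support down by 0.025 m: δ_0 − R_C·δ_{CC} = 0.025, so R_C = (0.84934 − 0.025)/0.019608 = 42.04 kN.

R_C = 42.04 kN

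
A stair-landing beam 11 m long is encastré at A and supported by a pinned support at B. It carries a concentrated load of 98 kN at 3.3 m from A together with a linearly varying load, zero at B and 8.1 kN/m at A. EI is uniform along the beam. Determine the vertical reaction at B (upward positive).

R_B = 20.82 kN

Remove the prop at B; the released (primary) structure is a cantilever built in at A.
Primary-structure tip deflection at B by superposition:
  point load 98 at a = 3.3: Pa²(3L − a)/(6EI) = 5283/EI
  triangular load, peak 8.1 at the fixed end: w₀L⁴/(30EI) = 3953/EI
  δ_0 = 9236/EI
Tip deflection under a unit load at B: L³/(3EI) = 443.7/EI.
Compatibility at B: δ_0 − R_B·δ_{BB} = 0, so R_B = 9236/443.7 = 20.82 kN.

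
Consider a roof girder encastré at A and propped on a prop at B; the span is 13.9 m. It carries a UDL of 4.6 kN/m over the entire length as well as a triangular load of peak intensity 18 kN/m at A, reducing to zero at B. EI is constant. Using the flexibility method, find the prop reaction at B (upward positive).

Take the reaction at B as the redundant and release it; the primary structure is a cantilever fixed at A.
Deflection at B on the released cantilever, summing each load's contribution:
  UDL 4.6: wL⁴/(8EI) = 21465/EI
  triangular load, peak 18 at the fixed end: w₀L⁴/(30EI) = 22398/EI
  δ_0 = 43863/EI
Flexibility coefficient — unit upward force at B: δ_{BB} = L³/(3EI) = 895.2/EI.
Compatibility at B: δ_0 − R_B·δ_{BB} = 0, so R_B = 43863/895.2 = 49 kN.

R_B = 49 kN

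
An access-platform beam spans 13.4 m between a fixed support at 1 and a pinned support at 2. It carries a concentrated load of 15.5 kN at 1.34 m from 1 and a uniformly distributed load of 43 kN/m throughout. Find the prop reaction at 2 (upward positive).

Remove the prop at 2; the released (primary) structure is a cantilever built in at 1.
Deflection at 2 on the released cantilever, summing each load's contribution:
  point load 15.5 at a = 1.34: Pa²(3L − a)/(6EI) = 180.3/EI
  UDL 43: wL⁴/(8EI) = 173300/EI
  δ_0 = 173480/EI
Flexibility coefficient — unit upward force at 2: δ_{22} = L³/(3EI) = 802/EI.
The prop prevents deflection at 2: R_2 = δ_0/δ_{22} = 173480/802 = 216.3 kN.

R_2 = 216.3 kN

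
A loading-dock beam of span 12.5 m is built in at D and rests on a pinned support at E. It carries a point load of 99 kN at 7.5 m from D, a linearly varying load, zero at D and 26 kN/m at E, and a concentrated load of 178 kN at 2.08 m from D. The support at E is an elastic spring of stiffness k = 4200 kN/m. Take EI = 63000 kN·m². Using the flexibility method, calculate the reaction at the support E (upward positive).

R_E = 136 kN

Release the roller at E. Primary structure: cantilever fixed at D.
Free-end deflection of the primary structure under the applied loading (downward +):
  point load 99 at a = 7.5: Pa²(3L − a)/(6EI) = 27844/EI
  triangular load, peak 26 at the free end: 11w₀L⁴/(120EI) = 58187/EI
  point load 178 at a = 2.08: Pa²(3L − a)/(6EI) = 4546/EI
  δ_0 = 90577/EI
Flexibility coefficient — unit upward force at E: δ_{EE} = L³/(3EI) = 651/EI.
With EI = 63000 kN·m²: δ_0 = 1.4377 m and δ_{EE} = 0.010334 m/kN.
Compatibility — the spring shortens by R_E/k under the reaction it provides: δ_0 − R_E·δ_{EE} = R_E/k. With 1/k = 0.000238 m/kN, R_E = δ_0 / (δ_{EE} + 1/k) = 1.4377 / (0.010334 + 0.000238) = 136 kN.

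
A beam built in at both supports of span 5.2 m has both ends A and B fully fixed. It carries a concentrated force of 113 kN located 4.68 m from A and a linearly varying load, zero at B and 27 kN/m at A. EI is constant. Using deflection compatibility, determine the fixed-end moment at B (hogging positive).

M_B = 71.93 kN·m

Release both end moments; the primary structure is a simply-supported span AB with redundants M_A and M_B.
Simple-span end rotations at A and B under the given loads:
  at A: point load 113 at a = 4.68: Pab(L + b)/(6LEI) = 50.42/EI
  at B: point load 113 at a = 4.68: Pab(L + a)/(6LEI) = 87.08/EI
  at A: triangular load, peak 27: w₀L³/(45EI) = 84.36/EI
  at B: triangular load, peak 27: 7w₀L³/(360EI) = 73.82/EI
  θ_A0 = 134.8/EI,  θ_B0 = 160.9/EI
Flexibility coefficients: a unit moment at one end gives L/(3EI) there and L/(6EI) at the far end, so f₁₁ = f₂₂ = 1.733/EI and f₁₂ = f₂₁ = 0.8667/EI.
Compatibility — zero rotation at each built-in end:
  1.733 M_A + 0.8667 M_B = 134.8
  0.8667 M_A + 1.733 M_B = 160.9
Solving the pair gives M_A = 41.79 kN·m and M_B = 71.93 kN·m (hogging).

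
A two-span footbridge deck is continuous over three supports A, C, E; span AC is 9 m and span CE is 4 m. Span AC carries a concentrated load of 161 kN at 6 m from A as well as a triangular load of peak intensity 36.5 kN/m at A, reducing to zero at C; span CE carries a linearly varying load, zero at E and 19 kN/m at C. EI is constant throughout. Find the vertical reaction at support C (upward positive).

Insert a hinge at C; M_C is the redundant, and each span becomes simply supported.
Discontinuity in slope at C on the released structure — sum the simple-span end rotations:
  span AC: point load 161 at a = 6: Pab(L + a)/(6LEI) = 805/EI
  span AC: triangular load, peak 36.5: 7w₀L³/(360EI) = 517.4/EI
  span CE: triangular load, peak 19: w₀L³/(45EI) = 27.02/EI
  relative rotation θ_0 = (1322 + 27.02)/EI = 1349/EI
A unit hogging moment at C produces rotation L₁/(3EI) + L₂/(3EI) = 4.333/EI.
Slope continuity at C: θ_0 = M_C·4.333/EI, so M_C = 1349/4.333 = 311.4 kN·m (hogging).
Span AC, ΣM about A with M_C applied at C: R_C^{AC}·9 = 1459 + 311.4, so R_C^{AC} = 196.7 kN and R_A = 325.2 − 196.7 = 128.6 kN.
Span CE, ΣM about E: R_C^{CE}·4 = 101.3 + 311.4, so R_C^{CE} = 103.2 kN and R_E = 38 − 103.2 = -65.18 kN.
R_C = 196.7 + 103.2 = 299.9 kN.

R_C = 299.9 kN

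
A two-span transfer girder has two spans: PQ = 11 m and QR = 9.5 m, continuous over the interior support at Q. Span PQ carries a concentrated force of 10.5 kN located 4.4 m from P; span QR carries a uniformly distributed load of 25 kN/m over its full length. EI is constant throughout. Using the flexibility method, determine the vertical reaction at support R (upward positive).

R_R = 103.9 kN

Insert a hinge at Q; M_Q is the redundant, and each span becomes simply supported.
Discontinuity in slope at Q on the released structure — sum the simple-span end rotations:
  span PQ: point load 10.5 at a = 4.4: Pab(L + a)/(6LEI) = 71.15/EI
  span QR: UDL 25: wL³/(24EI) = 893.1/EI
  relative rotation θ_0 = (71.15 + 893.1)/EI = 964.2/EI
A unit hogging moment at Q produces rotation L₁/(3EI) + L₂/(3EI) = 6.833/EI.
Compatibility: M_Q·(L₁+L₂)/(3EI) = θ_0, giving M_Q = 141.1 kN·m (hogging).
Span QR, ΣM about R: R_Q^{QR}·9.5 = 1128 + 141.1, so R_Q^{QR} = 133.6 kN and R_R = 237.5 − 133.6 = 103.9 kN.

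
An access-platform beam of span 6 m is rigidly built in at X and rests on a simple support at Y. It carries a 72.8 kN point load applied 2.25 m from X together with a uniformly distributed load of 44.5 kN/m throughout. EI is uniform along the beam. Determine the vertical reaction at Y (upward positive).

R_Y = 113.6 kN

Release the roller at Y. Primary structure: cantilever fixed at X.
Free-end deflection of the primary structure under the applied loading (downward +):
  point load 72.8 at a = 2.25: Pa²(3L − a)/(6EI) = 967.4/EI
  UDL 44.5: wL⁴/(8EI) = 7209/EI
  δ_0 = 8176/EI
Flexibility coefficient — unit upward force at Y: δ_{YY} = L³/(3EI) = 72/EI.
The prop prevents deflection at Y: R_Y = δ_0/δ_{YY} = 8176/72 = 113.6 kN.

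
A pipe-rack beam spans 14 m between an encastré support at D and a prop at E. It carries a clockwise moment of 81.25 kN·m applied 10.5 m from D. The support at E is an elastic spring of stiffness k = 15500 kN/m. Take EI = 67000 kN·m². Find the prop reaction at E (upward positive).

R_E = 8.123 kN

Take the reaction at E as the redundant and release it; the primary structure is a cantilever fixed at D.
Deflection at E on the released cantilever, summing each load's contribution:
  clockwise couple 81.25 at a = 10.5: M₀a(2L − a)/(2EI) = 7465/EI
Tip deflection under a unit load at E: L³/(3EI) = 914.7/EI.
With EI = 67000 kN·m²: δ_0 = 0.11142 m and δ_{EE} = 0.013652 m/kN.
Compatibility — the spring shortens by R_E/k under the reaction it provides: δ_0 − R_E·δ_{EE} = R_E/k. With 1/k = 0.000065 m/kN, R_E = δ_0 / (δ_{EE} + 1/k) = 0.11142 / (0.013652 + 0.000065) = 8.123 kN.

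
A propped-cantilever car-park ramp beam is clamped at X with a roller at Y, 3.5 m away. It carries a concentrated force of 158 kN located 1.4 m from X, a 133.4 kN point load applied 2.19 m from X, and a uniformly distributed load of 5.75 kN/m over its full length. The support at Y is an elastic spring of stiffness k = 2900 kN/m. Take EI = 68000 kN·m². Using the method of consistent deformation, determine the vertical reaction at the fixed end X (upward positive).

R_X = 272.7 kN

Release the roller at Y. Primary structure: cantilever fixed at X.
Deflection at Y on the released cantilever, summing each load's contribution:
  point load 158 at a = 1.4: Pa²(3L − a)/(6EI) = 469.7/EI
  point load 133.4 at a = 2.19: Pa²(3L − a)/(6EI) = 886.1/EI
  UDL 5.75: wL⁴/(8EI) = 107.9/EI
  δ_0 = 1464/EI
Tip deflection under a unit load at Y: L³/(3EI) = 14.29/EI.
With EI = 68000 kN·m²: δ_0 = 0.021524 m and δ_{YY} = 0.00021 m/kN.
Compatibility — the spring shortens by R_Y/k under the reaction it provides: δ_0 − R_Y·δ_{YY} = R_Y/k. With 1/k = 0.000345 m/kN, R_Y = δ_0 / (δ_{YY} + 1/k) = 0.021524 / (0.00021 + 0.000345) = 38.78 kN.
Vertical equilibrium: R_X = ΣP − R_Y = 311.5 − 38.78 = 272.7 kN.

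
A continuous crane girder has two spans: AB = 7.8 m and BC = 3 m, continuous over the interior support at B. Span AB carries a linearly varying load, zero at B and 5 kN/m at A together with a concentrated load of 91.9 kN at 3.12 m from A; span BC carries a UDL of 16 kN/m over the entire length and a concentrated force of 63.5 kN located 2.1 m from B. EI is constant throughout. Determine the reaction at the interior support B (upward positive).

R_B = 138 kN

Release continuity at B by inserting a hinge; the redundant is the internal moment M_B. The primary structure is two simply-supported spans AB and BC.
Rotations at B on the released spans (each span's end-slope, ×1/EI):
  span AB: triangular load, peak 5: 7w₀L³/(360EI) = 46.14/EI
  span AB: point load 91.9 at a = 3.12: Pab(L + a)/(6LEI) = 313.1/EI
  span BC: UDL 16: wL³/(24EI) = 18/EI
  span BC: point load 63.5 at a = 2.1: Pab(L + b)/(6LEI) = 26/EI
  relative rotation θ_0 = (359.2 + 44)/EI = 403.2/EI
A unit hogging moment at B produces rotation L₁/(3EI) + L₂/(3EI) = 3.6/EI.
Slope continuity at B: θ_0 = M_B·3.6/EI, so M_B = 403.2/3.6 = 112 kN·m (hogging).
Span AB, ΣM about A with M_B applied at B: R_B^{AB}·7.8 = 337.4 + 112, so R_B^{AB} = 57.62 kN and R_A = 111.4 − 57.62 = 53.78 kN.
Span BC, ΣM about C: R_B^{BC}·3 = 129.2 + 112, so R_B^{BC} = 80.39 kN and R_C = 111.5 − 80.39 = 31.11 kN.
R_B = 57.62 + 80.39 = 138 kN.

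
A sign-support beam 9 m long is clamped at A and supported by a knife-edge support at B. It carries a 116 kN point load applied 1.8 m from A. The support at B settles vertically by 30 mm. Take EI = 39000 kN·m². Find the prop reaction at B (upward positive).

Release the roller at B. Primary structure: cantilever fixed at A.
Primary-structure tip deflection at B by superposition:
  point load 116 at a = 1.8: Pa²(3L − a)/(6EI) = 1579/EI
Flexibility coefficient — unit upward force at B: δ_{BB} = L³/(3EI) = 243/EI.
With EI = 39000 kN·m²: δ_0 = 0.040475 m and δ_{BB} = 0.006231 m/kN.
Compatibility — the beam at B must follow the support down by 0.03 m: δ_0 − R_B·δ_{BB} = 0.03, so R_B = (0.040475 − 0.03)/0.006231 = 1.681 kN.

R_B = 1.681 kN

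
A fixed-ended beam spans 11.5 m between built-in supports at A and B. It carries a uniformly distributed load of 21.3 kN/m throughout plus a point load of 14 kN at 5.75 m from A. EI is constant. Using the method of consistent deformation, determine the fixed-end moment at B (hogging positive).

M_B = 254.9 kN·m

Release both end moments; the primary structure is a simply-supported span AB with redundants M_A and M_B.
On the primary (simply-supported) span, the end slopes from the loading are:
  at A: UDL 21.3: wL³/(24EI) = 1350/EI
  at B: UDL 21.3: wL³/(24EI) = 1350/EI
  at A: point load 14 at a = 5.75: Pab(L + b)/(6LEI) = 115.7/EI
  at B: point load 14 at a = 5.75: Pab(L + a)/(6LEI) = 115.7/EI
  θ_A0 = 1465/EI,  θ_B0 = 1465/EI
Flexibility coefficients: a unit moment at one end gives L/(3EI) there and L/(6EI) at the far end, so f₁₁ = f₂₂ = 3.833/EI and f₁₂ = f₂₁ = 1.917/EI.
Compatibility — zero rotation at each built-in end:
  3.833 M_A + 1.917 M_B = 1465
  1.917 M_A + 3.833 M_B = 1465
Solving the pair gives M_A = 254.9 kN·m and M_B = 254.9 kN·m (hogging).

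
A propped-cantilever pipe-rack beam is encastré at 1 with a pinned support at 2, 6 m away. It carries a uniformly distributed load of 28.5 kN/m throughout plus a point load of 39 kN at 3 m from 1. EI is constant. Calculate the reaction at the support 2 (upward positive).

Remove the prop at 2; the released (primary) structure is a cantilever built in at 1.
Primary-structure tip deflection at 2 by superposition:
  UDL 28.5: wL⁴/(8EI) = 4617/EI
  point load 39 at a = 3: Pa²(3L − a)/(6EI) = 877.5/EI
  δ_0 = 5494/EI
Flexibility coefficient — unit upward force at 2: δ_{22} = L³/(3EI) = 72/EI.
The prop prevents deflection at 2: R_2 = δ_0/δ_{22} = 5494/72 = 76.31 kN.

R_2 = 76.31 kN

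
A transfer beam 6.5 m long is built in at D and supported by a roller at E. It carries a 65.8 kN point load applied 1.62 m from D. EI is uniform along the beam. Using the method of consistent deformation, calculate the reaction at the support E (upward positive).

R_E = 5.622 kN

Remove the prop at E; the released (primary) structure is a cantilever built in at D.
Deflection at E on the released cantilever, summing each load's contribution:
  point load 65.8 at a = 1.62: Pa²(3L − a)/(6EI) = 514.6/EI
Flexibility coefficient — unit upward force at E: δ_{EE} = L³/(3EI) = 91.54/EI.
Compatibility at E: δ_0 − R_E·δ_{EE} = 0, so R_E = 514.6/91.54 = 5.622 kN.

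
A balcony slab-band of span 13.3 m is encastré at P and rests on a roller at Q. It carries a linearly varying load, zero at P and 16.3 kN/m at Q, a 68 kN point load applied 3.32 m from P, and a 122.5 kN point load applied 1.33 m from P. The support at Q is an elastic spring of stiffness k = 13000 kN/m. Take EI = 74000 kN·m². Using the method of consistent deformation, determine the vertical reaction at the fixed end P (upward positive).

Release the roller at Q. Primary structure: cantilever fixed at P.
Primary-structure tip deflection at Q by superposition:
  triangular load, peak 16.3 at the free end: 11w₀L⁴/(120EI) = 46753/EI
  point load 68 at a = 3.32: Pa²(3L − a)/(6EI) = 4570/EI
  point load 122.5 at a = 1.33: Pa²(3L − a)/(6EI) = 1393/EI
  δ_0 = 52715/EI
Flexibility coefficient — unit upward force at Q: δ_{QQ} = L³/(3EI) = 784.2/EI.
With EI = 74000 kN·m²: δ_0 = 0.71237 m and δ_{QQ} = 0.010597 m/kN.
Compatibility — the spring shortens by R_Q/k under the reaction it provides: δ_0 − R_Q·δ_{QQ} = R_Q/k. With 1/k = 0.000077 m/kN, R_Q = δ_0 / (δ_{QQ} + 1/k) = 0.71237 / (0.010597 + 0.000077) = 66.74 kN.
Vertical equilibrium: R_P = ΣP − R_Q = 298.9 − 66.74 = 232.2 kN.

R_P = 232.2 kN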